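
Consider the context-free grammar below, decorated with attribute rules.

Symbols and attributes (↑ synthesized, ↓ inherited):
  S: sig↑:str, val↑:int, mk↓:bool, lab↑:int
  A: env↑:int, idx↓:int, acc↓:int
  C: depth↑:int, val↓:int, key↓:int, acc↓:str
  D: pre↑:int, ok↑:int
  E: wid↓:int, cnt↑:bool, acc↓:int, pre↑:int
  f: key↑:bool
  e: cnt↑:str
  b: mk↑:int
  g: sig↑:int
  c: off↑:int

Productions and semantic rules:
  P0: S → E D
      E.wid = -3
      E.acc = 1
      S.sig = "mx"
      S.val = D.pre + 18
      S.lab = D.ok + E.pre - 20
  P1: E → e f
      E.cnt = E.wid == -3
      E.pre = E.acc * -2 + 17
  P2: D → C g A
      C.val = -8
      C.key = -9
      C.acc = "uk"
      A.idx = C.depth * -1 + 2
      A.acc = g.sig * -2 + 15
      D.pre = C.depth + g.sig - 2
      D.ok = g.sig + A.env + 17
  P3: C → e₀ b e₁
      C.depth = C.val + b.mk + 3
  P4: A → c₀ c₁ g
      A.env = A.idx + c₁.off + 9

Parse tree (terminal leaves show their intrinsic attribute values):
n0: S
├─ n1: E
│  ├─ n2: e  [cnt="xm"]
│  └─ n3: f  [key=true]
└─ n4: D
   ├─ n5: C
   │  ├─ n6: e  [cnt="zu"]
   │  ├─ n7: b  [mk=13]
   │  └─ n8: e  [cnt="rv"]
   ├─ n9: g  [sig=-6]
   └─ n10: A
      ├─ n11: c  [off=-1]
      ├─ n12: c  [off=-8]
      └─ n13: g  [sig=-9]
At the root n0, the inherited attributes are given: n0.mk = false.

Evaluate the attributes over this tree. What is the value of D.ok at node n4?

6

1. n0.mk = false  [given at root]
2. n1.wid = -3  [-3]
3. n1.acc = 1  [1]
4. n2.cnt = "xm"  [terminal]
5. n3.key = true  [terminal]
6. n1.cnt = true  [E.wid == -3]
7. n1.pre = 15  [E.acc * -2 + 17]
8. n5.val = -8  [-8]
9. n5.key = -9  [-9]
10. n5.acc = "uk"  ["uk"]
11. n6.cnt = "zu"  [terminal]
12. n7.mk = 13  [terminal]
13. n8.cnt = "rv"  [terminal]
14. n5.depth = 8  [C.val + b.mk + 3]
15. n9.sig = -6  [terminal]
16. n10.idx = -6  [C.depth * -1 + 2]
17. n10.acc = 27  [g.sig * -2 + 15]
18. n11.off = -1  [terminal]
19. n12.off = -8  [terminal]
20. n13.sig = -9  [terminal]
21. n10.env = -5  [A.idx + c₁.off + 9]
22. n4.pre = 0  [C.depth + g.sig - 2]
23. n4.ok = 6  [g.sig + A.env + 17]
24. n0.sig = "mx"  ["mx"]
25. n0.val = 18  [D.pre + 18]
26. n0.lab = 1  [D.ok + E.pre - 20]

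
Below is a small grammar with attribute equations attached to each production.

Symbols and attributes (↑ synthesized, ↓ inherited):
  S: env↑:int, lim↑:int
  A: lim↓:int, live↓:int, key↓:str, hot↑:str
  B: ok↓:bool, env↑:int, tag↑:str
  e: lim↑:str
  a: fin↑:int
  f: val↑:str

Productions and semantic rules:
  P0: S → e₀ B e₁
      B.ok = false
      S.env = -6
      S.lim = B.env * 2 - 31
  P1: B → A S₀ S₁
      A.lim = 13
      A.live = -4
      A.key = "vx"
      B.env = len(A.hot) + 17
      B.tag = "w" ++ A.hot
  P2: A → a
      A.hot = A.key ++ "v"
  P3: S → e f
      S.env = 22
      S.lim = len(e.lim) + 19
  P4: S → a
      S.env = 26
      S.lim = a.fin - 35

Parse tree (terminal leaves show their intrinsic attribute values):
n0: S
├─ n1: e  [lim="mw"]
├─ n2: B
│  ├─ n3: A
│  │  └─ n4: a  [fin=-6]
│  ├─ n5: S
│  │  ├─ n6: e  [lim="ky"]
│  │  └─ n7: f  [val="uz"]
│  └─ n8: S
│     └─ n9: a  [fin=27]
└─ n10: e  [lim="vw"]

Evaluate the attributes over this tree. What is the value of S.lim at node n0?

1. n1.lim = "mw"  [terminal]
2. n2.ok = false  [false]
3. n3.lim = 13  [13]
4. n3.live = -4  [-4]
5. n3.key = "vx"  ["vx"]
6. n4.fin = -6  [terminal]
7. n3.hot = "vxv"  [A.key ++ "v"]
8. n6.lim = "ky"  [terminal]
9. n7.val = "uz"  [terminal]
10. n5.env = 22  [22]
11. n5.lim = 21  [len(e.lim) + 19]
12. n9.fin = 27  [terminal]
13. n8.env = 26  [26]
14. n8.lim = -8  [a.fin - 35]
15. n2.env = 20  [len(A.hot) + 17]
16. n2.tag = "wvxv"  ["w" ++ A.hot]
17. n10.lim = "vw"  [terminal]
18. n0.env = -6  [-6]
19. n0.lim = 9  [B.env * 2 - 31]

9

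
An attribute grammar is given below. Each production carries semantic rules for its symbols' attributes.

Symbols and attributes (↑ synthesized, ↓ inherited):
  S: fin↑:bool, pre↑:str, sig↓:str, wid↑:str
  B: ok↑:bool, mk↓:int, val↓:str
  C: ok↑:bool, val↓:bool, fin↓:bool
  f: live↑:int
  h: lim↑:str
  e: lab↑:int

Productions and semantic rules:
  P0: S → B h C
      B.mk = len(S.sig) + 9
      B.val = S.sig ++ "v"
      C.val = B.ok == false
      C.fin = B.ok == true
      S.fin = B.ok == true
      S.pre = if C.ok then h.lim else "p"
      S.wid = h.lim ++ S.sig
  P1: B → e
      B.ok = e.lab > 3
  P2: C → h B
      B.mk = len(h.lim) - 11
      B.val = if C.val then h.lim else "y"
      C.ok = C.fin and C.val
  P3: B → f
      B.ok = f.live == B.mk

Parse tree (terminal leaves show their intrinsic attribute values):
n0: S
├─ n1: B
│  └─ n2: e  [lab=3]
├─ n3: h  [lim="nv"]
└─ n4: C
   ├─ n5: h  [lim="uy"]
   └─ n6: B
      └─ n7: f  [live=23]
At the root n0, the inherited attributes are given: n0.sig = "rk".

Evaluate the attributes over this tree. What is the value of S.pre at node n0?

"p"

1. n0.sig = "rk"  [given at root]
2. n1.mk = 11  [len(S.sig) + 9]
3. n1.val = "rkv"  [S.sig ++ "v"]
4. n2.lab = 3  [terminal]
5. n1.ok = false  [e.lab > 3]
6. n3.lim = "nv"  [terminal]
7. n4.val = true  [B.ok == false]
8. n4.fin = false  [B.ok == true]
9. n5.lim = "uy"  [terminal]
10. n6.mk = -9  [len(h.lim) - 11]
11. n6.val = "uy"  [if C.val then h.lim else "y"]
12. n7.live = 23  [terminal]
13. n6.ok = false  [f.live == B.mk]
14. n4.ok = false  [C.fin and C.val]
15. n0.fin = false  [B.ok == true]
16. n0.pre = "p"  [if C.ok then h.lim else "p"]
17. n0.wid = "nvrk"  [h.lim ++ S.sig]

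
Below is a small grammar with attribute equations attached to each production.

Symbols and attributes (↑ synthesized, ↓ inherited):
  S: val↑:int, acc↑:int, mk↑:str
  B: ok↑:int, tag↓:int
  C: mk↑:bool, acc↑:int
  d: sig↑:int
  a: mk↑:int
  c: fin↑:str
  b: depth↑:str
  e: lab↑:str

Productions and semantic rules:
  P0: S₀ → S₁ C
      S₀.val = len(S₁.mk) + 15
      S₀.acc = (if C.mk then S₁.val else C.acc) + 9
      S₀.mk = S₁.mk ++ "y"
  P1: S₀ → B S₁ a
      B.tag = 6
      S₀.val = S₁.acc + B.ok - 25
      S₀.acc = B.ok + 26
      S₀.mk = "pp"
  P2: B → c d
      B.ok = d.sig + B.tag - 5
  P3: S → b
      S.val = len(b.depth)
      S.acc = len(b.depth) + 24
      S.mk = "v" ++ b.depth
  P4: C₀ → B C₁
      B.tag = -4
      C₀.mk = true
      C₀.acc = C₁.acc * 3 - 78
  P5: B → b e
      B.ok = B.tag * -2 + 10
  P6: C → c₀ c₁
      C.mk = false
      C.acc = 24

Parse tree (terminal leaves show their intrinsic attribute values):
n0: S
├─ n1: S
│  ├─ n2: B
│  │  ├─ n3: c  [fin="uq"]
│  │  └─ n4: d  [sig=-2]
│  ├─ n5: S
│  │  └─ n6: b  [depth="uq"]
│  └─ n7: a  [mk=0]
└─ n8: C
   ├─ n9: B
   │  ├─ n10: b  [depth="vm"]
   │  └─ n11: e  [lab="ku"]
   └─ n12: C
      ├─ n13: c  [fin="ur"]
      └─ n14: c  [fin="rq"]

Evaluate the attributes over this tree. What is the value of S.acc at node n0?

1. n2.tag = 6  [6]
2. n3.fin = "uq"  [terminal]
3. n4.sig = -2  [terminal]
4. n2.ok = -1  [d.sig + B.tag - 5]
5. n6.depth = "uq"  [terminal]
6. n5.val = 2  [len(b.depth)]
7. n5.acc = 26  [len(b.depth) + 24]
8. n5.mk = "vuq"  ["v" ++ b.depth]
9. n7.mk = 0  [terminal]
10. n1.val = 0  [S₁.acc + B.ok - 25]
11. n1.acc = 25  [B.ok + 26]
12. n1.mk = "pp"  ["pp"]
13. n9.tag = -4  [-4]
14. n10.depth = "vm"  [terminal]
15. n11.lab = "ku"  [terminal]
16. n9.ok = 18  [B.tag * -2 + 10]
17. n13.fin = "ur"  [terminal]
18. n14.fin = "rq"  [terminal]
19. n12.mk = false  [false]
20. n12.acc = 24  [24]
21. n8.mk = true  [true]
22. n8.acc = -6  [C₁.acc * 3 - 78]
23. n0.val = 17  [len(S₁.mk) + 15]
24. n0.acc = 9  [(if C.mk then S₁.val else C.acc) + 9]
25. n0.mk = "ppy"  [S₁.mk ++ "y"]

9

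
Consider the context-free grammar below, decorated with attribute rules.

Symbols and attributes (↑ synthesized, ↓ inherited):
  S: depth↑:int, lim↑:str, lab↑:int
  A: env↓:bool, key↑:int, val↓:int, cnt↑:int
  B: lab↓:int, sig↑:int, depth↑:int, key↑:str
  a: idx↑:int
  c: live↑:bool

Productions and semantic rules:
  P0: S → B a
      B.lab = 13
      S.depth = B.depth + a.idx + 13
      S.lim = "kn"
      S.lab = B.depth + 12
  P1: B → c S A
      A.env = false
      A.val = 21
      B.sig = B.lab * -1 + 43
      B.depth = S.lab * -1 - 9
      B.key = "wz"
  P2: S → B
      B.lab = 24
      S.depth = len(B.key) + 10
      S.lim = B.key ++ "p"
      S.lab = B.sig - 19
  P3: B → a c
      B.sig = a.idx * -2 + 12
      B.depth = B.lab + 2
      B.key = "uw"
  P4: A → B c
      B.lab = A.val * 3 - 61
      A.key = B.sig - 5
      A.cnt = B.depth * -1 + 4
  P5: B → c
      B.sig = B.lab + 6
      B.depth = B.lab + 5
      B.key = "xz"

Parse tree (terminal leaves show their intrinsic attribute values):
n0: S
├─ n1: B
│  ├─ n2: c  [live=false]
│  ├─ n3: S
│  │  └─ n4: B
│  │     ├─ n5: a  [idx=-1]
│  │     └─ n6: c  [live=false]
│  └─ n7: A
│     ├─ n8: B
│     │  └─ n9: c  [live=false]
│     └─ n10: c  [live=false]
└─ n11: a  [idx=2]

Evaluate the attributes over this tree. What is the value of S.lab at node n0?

1. n1.lab = 13  [13]
2. n2.live = false  [terminal]
3. n4.lab = 24  [24]
4. n5.idx = -1  [terminal]
5. n6.live = false  [terminal]
6. n4.sig = 14  [a.idx * -2 + 12]
7. n4.depth = 26  [B.lab + 2]
8. n4.key = "uw"  ["uw"]
9. n3.depth = 12  [len(B.key) + 10]
10. n3.lim = "uwp"  [B.key ++ "p"]
11. n3.lab = -5  [B.sig - 19]
12. n7.env = false  [false]
13. n7.val = 21  [21]
14. n8.lab = 2  [A.val * 3 - 61]
15. n9.live = false  [terminal]
16. n8.sig = 8  [B.lab + 6]
17. n8.depth = 7  [B.lab + 5]
18. n8.key = "xz"  ["xz"]
19. n10.live = false  [terminal]
20. n7.key = 3  [B.sig - 5]
21. n7.cnt = -3  [B.depth * -1 + 4]
22. n1.sig = 30  [B.lab * -1 + 43]
23. n1.depth = -4  [S.lab * -1 - 9]
24. n1.key = "wz"  ["wz"]
25. n11.idx = 2  [terminal]
26. n0.depth = 11  [B.depth + a.idx + 13]
27. n0.lim = "kn"  ["kn"]
28. n0.lab = 8  [B.depth + 12]

8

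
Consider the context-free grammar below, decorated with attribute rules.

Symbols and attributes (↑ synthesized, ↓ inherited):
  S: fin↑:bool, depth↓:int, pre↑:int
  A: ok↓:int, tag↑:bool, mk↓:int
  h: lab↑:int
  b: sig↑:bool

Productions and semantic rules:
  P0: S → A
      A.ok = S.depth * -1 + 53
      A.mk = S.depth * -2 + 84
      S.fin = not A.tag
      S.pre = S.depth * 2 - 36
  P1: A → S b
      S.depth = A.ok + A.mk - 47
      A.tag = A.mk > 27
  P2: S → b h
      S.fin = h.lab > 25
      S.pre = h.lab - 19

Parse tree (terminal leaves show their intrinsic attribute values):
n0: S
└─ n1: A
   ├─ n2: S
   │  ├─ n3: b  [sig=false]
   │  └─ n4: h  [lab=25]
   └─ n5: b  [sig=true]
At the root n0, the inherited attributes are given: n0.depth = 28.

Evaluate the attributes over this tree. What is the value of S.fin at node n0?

1. n0.depth = 28  [given at root]
2. n1.ok = 25  [S.depth * -1 + 53]
3. n1.mk = 28  [S.depth * -2 + 84]
4. n2.depth = 6  [A.ok + A.mk - 47]
5. n3.sig = false  [terminal]
6. n4.lab = 25  [terminal]
7. n2.fin = false  [h.lab > 25]
8. n2.pre = 6  [h.lab - 19]
9. n5.sig = true  [terminal]
10. n1.tag = true  [A.mk > 27]
11. n0.fin = false  [not A.tag]
12. n0.pre = 20  [S.depth * 2 - 36]

false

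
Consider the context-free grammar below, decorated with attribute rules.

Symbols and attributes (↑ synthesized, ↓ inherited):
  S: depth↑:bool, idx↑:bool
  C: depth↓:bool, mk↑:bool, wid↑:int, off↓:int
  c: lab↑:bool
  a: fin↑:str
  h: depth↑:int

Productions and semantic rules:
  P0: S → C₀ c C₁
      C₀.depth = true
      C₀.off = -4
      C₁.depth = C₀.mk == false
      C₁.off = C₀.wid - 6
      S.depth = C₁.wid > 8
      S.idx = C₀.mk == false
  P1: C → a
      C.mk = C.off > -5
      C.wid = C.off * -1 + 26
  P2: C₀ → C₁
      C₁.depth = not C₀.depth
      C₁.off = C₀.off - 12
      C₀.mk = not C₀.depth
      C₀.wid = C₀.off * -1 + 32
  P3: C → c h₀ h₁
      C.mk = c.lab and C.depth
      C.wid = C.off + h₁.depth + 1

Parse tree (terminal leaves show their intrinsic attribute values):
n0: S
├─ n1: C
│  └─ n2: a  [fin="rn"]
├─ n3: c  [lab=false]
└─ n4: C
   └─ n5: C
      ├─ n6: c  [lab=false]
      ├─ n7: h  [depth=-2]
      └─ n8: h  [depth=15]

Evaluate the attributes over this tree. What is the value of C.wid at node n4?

1. n1.depth = true  [true]
2. n1.off = -4  [-4]
3. n2.fin = "rn"  [terminal]
4. n1.mk = true  [C.off > -5]
5. n1.wid = 30  [C.off * -1 + 26]
6. n3.lab = false  [terminal]
7. n4.depth = false  [C₀.mk == false]
8. n4.off = 24  [C₀.wid - 6]
9. n5.depth = true  [not C₀.depth]
10. n5.off = 12  [C₀.off - 12]
11. n6.lab = false  [terminal]
12. n7.depth = -2  [terminal]
13. n8.depth = 15  [terminal]
14. n5.mk = false  [c.lab and C.depth]
15. n5.wid = 28  [C.off + h₁.depth + 1]
16. n4.mk = true  [not C₀.depth]
17. n4.wid = 8  [C₀.off * -1 + 32]
18. n0.depth = false  [C₁.wid > 8]
19. n0.idx = false  [C₀.mk == false]

8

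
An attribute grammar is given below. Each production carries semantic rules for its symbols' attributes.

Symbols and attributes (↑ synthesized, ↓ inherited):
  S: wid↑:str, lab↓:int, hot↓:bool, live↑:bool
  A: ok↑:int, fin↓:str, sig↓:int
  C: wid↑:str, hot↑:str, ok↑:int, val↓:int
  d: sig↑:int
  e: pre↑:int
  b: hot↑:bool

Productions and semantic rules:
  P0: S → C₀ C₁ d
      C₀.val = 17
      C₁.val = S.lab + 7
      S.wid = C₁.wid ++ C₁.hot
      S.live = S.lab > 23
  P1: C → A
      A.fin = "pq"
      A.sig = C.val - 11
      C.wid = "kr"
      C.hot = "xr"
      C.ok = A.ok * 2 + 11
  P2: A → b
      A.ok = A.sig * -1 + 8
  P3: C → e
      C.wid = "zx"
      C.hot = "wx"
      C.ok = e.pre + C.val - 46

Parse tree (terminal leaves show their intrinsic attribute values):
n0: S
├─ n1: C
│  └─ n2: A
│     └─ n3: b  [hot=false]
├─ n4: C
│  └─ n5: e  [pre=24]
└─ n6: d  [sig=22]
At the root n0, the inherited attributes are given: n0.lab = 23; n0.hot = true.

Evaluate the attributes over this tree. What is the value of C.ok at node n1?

1. n0.lab = 23  [given at root]
2. n0.hot = true  [given at root]
3. n1.val = 17  [17]
4. n2.fin = "pq"  ["pq"]
5. n2.sig = 6  [C.val - 11]
6. n3.hot = false  [terminal]
7. n2.ok = 2  [A.sig * -1 + 8]
8. n1.wid = "kr"  ["kr"]
9. n1.hot = "xr"  ["xr"]
10. n1.ok = 15  [A.ok * 2 + 11]
11. n4.val = 30  [S.lab + 7]
12. n5.pre = 24  [terminal]
13. n4.wid = "zx"  ["zx"]
14. n4.hot = "wx"  ["wx"]
15. n4.ok = 8  [e.pre + C.val - 46]
16. n6.sig = 22  [terminal]
17. n0.wid = "zxwx"  [C₁.wid ++ C₁.hot]
18. n0.live = false  [S.lab > 23]

15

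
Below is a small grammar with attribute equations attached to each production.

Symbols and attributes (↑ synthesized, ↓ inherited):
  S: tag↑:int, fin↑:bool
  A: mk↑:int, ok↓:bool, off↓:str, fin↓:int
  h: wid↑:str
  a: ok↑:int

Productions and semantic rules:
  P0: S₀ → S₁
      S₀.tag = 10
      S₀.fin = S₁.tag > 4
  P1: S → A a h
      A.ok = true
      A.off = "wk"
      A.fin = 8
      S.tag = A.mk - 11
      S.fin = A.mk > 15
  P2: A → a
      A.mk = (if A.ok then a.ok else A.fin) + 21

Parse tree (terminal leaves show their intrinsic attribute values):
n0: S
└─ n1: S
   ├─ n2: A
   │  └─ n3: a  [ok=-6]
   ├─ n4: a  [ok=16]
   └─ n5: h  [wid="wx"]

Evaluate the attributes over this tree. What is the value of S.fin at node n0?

false

1. n2.ok = true  [true]
2. n2.off = "wk"  ["wk"]
3. n2.fin = 8  [8]
4. n3.ok = -6  [terminal]
5. n2.mk = 15  [(if A.ok then a.ok else A.fin) + 21]
6. n4.ok = 16  [terminal]
7. n5.wid = "wx"  [terminal]
8. n1.tag = 4  [A.mk - 11]
9. n1.fin = false  [A.mk > 15]
10. n0.tag = 10  [10]
11. n0.fin = false  [S₁.tag > 4]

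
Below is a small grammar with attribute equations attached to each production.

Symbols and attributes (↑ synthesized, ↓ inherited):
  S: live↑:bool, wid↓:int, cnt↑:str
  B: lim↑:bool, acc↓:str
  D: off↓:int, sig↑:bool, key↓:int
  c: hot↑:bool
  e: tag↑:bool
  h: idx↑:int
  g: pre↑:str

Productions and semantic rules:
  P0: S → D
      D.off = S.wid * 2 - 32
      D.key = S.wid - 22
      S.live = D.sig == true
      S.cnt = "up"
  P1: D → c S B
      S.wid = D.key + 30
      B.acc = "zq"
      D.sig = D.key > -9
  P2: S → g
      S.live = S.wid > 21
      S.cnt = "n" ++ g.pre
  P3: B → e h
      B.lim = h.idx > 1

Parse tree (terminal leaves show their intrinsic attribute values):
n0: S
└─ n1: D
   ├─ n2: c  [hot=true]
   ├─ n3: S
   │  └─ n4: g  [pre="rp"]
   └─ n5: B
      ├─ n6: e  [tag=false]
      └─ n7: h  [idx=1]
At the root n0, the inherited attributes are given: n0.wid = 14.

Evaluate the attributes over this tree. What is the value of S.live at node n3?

true

1. n0.wid = 14  [given at root]
2. n1.off = -4  [S.wid * 2 - 32]
3. n1.key = -8  [S.wid - 22]
4. n2.hot = true  [terminal]
5. n3.wid = 22  [D.key + 30]
6. n4.pre = "rp"  [terminal]
7. n3.live = true  [S.wid > 21]
8. n3.cnt = "nrp"  ["n" ++ g.pre]
9. n5.acc = "zq"  ["zq"]
10. n6.tag = false  [terminal]
11. n7.idx = 1  [terminal]
12. n5.lim = false  [h.idx > 1]
13. n1.sig = true  [D.key > -9]
14. n0.live = true  [D.sig == true]
15. n0.cnt = "up"  ["up"]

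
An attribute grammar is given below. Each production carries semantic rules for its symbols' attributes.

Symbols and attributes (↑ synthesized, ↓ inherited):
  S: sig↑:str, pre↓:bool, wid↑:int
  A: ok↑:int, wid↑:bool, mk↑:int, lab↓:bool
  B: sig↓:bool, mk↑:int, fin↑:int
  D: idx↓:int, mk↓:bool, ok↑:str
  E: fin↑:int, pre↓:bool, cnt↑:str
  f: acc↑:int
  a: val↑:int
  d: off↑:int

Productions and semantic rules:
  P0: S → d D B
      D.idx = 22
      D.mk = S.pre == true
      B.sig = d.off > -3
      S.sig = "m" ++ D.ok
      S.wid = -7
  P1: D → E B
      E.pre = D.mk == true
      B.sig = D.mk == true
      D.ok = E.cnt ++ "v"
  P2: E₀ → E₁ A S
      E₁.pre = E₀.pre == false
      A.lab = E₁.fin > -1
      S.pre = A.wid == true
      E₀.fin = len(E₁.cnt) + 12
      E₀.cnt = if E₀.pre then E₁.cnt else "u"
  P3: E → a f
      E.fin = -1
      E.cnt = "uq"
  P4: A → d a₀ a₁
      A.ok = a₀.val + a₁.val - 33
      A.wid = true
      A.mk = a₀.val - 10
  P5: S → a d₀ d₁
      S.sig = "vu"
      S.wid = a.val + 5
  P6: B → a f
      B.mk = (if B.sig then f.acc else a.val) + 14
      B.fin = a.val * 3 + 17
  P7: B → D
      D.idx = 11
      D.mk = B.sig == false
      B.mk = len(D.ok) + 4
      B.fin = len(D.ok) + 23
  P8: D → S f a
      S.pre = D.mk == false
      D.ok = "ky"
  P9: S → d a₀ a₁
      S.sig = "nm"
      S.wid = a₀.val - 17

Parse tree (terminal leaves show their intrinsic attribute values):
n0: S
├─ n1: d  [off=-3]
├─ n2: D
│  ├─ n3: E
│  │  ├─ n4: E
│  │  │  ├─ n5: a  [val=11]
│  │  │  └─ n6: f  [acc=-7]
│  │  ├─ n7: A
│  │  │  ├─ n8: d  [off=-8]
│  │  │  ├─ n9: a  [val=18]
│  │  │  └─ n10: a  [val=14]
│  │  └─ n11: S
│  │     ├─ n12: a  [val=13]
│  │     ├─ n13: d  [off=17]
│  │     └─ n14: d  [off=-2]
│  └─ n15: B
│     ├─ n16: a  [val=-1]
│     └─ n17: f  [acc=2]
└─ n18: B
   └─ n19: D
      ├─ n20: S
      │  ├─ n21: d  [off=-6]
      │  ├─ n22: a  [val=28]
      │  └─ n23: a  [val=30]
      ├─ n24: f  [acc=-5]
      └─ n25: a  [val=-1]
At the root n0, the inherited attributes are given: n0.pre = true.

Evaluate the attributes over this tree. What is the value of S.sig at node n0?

"muqv"

1. n0.pre = true  [given at root]
2. n1.off = -3  [terminal]
3. n2.idx = 22  [22]
4. n2.mk = true  [S.pre == true]
5. n3.pre = true  [D.mk == true]
6. n4.pre = false  [E₀.pre == false]
7. n5.val = 11  [terminal]
8. n6.acc = -7  [terminal]
9. n4.fin = -1  [-1]
10. n4.cnt = "uq"  ["uq"]
11. n7.lab = false  [E₁.fin > -1]
12. n8.off = -8  [terminal]
13. n9.val = 18  [terminal]
14. n10.val = 14  [terminal]
15. n7.ok = -1  [a₀.val + a₁.val - 33]
16. n7.wid = true  [true]
17. n7.mk = 8  [a₀.val - 10]
18. n11.pre = true  [A.wid == true]
19. n12.val = 13  [terminal]
20. n13.off = 17  [terminal]
21. n14.off = -2  [terminal]
22. n11.sig = "vu"  ["vu"]
23. n11.wid = 18  [a.val + 5]
24. n3.fin = 14  [len(E₁.cnt) + 12]
25. n3.cnt = "uq"  [if E₀.pre then E₁.cnt else "u"]
26. n15.sig = true  [D.mk == true]
27. n16.val = -1  [terminal]
28. n17.acc = 2  [terminal]
29. n15.mk = 16  [(if B.sig then f.acc else a.val) + 14]
30. n15.fin = 14  [a.val * 3 + 17]
31. n2.ok = "uqv"  [E.cnt ++ "v"]
32. n18.sig = false  [d.off > -3]
33. n19.idx = 11  [11]
34. n19.mk = true  [B.sig == false]
35. n20.pre = false  [D.mk == false]
36. n21.off = -6  [terminal]
37. n22.val = 28  [terminal]
38. n23.val = 30  [terminal]
39. n20.sig = "nm"  ["nm"]
40. n20.wid = 11  [a₀.val - 17]
41. n24.acc = -5  [terminal]
42. n25.val = -1  [terminal]
43. n19.ok = "ky"  ["ky"]
44. n18.mk = 6  [len(D.ok) + 4]
45. n18.fin = 25  [len(D.ok) + 23]
46. n0.sig = "muqv"  ["m" ++ D.ok]
47. n0.wid = -7  [-7]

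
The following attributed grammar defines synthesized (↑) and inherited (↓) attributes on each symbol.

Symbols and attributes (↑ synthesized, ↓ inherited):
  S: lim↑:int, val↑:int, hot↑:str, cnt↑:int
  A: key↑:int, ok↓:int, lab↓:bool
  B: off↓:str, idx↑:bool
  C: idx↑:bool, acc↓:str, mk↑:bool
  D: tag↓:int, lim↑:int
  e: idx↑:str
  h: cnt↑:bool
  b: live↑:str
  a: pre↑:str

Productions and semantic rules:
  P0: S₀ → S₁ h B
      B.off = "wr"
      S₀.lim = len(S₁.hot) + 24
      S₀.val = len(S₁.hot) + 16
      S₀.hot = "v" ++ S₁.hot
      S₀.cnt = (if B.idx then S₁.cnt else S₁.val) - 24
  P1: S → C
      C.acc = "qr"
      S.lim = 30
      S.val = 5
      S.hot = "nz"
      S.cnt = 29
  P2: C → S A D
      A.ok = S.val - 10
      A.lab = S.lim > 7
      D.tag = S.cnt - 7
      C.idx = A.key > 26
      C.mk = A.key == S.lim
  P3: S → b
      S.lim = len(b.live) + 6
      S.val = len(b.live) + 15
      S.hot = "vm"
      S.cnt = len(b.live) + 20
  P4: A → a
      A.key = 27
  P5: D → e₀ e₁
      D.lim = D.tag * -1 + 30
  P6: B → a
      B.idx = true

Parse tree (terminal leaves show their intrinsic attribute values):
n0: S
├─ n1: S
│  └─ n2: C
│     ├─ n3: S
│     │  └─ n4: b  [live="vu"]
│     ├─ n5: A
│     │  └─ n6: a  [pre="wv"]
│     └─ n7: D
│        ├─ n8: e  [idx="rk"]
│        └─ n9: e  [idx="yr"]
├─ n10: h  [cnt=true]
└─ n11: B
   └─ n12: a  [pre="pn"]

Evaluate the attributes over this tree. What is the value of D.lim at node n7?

1. n2.acc = "qr"  ["qr"]
2. n4.live = "vu"  [terminal]
3. n3.lim = 8  [len(b.live) + 6]
4. n3.val = 17  [len(b.live) + 15]
5. n3.hot = "vm"  ["vm"]
6. n3.cnt = 22  [len(b.live) + 20]
7. n5.ok = 7  [S.val - 10]
8. n5.lab = true  [S.lim > 7]
9. n6.pre = "wv"  [terminal]
10. n5.key = 27  [27]
11. n7.tag = 15  [S.cnt - 7]
12. n8.idx = "rk"  [terminal]
13. n9.idx = "yr"  [terminal]
14. n7.lim = 15  [D.tag * -1 + 30]
15. n2.idx = true  [A.key > 26]
16. n2.mk = false  [A.key == S.lim]
17. n1.lim = 30  [30]
18. n1.val = 5  [5]
19. n1.hot = "nz"  ["nz"]
20. n1.cnt = 29  [29]
21. n10.cnt = true  [terminal]
22. n11.off = "wr"  ["wr"]
23. n12.pre = "pn"  [terminal]
24. n11.idx = true  [true]
25. n0.lim = 26  [len(S₁.hot) + 24]
26. n0.val = 18  [len(S₁.hot) + 16]
27. n0.hot = "vnz"  ["v" ++ S₁.hot]
28. n0.cnt = 5  [(if B.idx then S₁.cnt else S₁.val) - 24]

15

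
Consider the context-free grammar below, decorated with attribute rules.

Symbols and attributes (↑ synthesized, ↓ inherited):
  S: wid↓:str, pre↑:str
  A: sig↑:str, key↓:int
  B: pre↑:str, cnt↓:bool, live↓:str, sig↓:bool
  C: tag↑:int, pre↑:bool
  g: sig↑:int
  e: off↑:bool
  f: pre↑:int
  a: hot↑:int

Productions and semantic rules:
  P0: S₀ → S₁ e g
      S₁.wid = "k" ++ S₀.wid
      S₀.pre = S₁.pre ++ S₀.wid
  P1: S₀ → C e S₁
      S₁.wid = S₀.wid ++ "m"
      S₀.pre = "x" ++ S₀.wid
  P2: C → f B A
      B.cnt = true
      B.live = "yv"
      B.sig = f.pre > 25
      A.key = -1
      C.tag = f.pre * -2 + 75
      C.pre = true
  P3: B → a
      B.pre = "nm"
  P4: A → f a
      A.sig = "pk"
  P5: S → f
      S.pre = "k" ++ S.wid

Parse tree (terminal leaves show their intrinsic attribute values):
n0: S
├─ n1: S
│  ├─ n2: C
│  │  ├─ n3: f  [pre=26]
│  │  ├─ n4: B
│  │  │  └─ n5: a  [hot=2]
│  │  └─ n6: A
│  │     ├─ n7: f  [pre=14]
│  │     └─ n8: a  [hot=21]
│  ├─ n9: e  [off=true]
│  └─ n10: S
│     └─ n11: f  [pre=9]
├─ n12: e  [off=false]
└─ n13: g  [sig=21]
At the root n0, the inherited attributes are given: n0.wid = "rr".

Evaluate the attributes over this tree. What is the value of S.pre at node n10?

"kkrrm"

1. n0.wid = "rr"  [given at root]
2. n1.wid = "krr"  ["k" ++ S₀.wid]
3. n3.pre = 26  [terminal]
4. n4.cnt = true  [true]
5. n4.live = "yv"  ["yv"]
6. n4.sig = true  [f.pre > 25]
7. n5.hot = 2  [terminal]
8. n4.pre = "nm"  ["nm"]
9. n6.key = -1  [-1]
10. n7.pre = 14  [terminal]
11. n8.hot = 21  [terminal]
12. n6.sig = "pk"  ["pk"]
13. n2.tag = 23  [f.pre * -2 + 75]
14. n2.pre = true  [true]
15. n9.off = true  [terminal]
16. n10.wid = "krrm"  [S₀.wid ++ "m"]
17. n11.pre = 9  [terminal]
18. n10.pre = "kkrrm"  ["k" ++ S.wid]
19. n1.pre = "xkrr"  ["x" ++ S₀.wid]
20. n12.off = false  [terminal]
21. n13.sig = 21  [terminal]
22. n0.pre = "xkrrrr"  [S₁.pre ++ S₀.wid]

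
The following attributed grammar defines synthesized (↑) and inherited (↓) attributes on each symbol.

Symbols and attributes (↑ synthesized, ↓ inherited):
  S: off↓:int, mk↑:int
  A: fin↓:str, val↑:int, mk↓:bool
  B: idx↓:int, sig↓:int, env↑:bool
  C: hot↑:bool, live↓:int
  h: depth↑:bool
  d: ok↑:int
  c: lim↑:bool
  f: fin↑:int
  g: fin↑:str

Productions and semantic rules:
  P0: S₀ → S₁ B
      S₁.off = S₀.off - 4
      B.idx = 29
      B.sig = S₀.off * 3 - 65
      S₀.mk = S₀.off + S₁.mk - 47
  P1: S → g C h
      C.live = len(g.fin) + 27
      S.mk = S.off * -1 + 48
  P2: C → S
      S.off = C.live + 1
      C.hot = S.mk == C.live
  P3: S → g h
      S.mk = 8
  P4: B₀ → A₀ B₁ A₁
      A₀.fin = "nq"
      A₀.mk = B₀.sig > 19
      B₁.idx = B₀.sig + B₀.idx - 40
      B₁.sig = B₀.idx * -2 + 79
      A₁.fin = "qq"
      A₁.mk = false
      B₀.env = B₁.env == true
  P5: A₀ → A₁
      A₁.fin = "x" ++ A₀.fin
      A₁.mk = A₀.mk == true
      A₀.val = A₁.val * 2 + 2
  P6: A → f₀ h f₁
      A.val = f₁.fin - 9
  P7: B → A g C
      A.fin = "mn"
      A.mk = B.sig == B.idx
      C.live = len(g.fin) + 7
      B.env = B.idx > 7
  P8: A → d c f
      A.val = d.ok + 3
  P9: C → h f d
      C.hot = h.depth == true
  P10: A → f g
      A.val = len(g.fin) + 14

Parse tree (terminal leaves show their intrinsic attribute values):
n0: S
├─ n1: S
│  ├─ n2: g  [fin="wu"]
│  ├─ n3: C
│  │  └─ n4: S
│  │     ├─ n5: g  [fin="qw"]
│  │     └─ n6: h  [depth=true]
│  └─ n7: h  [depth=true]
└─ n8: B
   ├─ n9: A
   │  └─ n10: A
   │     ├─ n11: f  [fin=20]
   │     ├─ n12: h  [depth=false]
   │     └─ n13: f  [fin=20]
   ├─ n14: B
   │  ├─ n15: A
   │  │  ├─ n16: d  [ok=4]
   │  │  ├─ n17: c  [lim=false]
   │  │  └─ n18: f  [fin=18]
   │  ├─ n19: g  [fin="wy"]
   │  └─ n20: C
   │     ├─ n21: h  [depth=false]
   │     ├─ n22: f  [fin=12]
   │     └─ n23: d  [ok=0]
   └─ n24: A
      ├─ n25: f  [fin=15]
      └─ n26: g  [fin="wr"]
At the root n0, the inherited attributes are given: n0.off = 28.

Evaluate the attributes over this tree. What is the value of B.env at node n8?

true

1. n0.off = 28  [given at root]
2. n1.off = 24  [S₀.off - 4]
3. n2.fin = "wu"  [terminal]
4. n3.live = 29  [len(g.fin) + 27]
5. n4.off = 30  [C.live + 1]
6. n5.fin = "qw"  [terminal]
7. n6.depth = true  [terminal]
8. n4.mk = 8  [8]
9. n3.hot = false  [S.mk == C.live]
10. n7.depth = true  [terminal]
11. n1.mk = 24  [S.off * -1 + 48]
12. n8.idx = 29  [29]
13. n8.sig = 19  [S₀.off * 3 - 65]
14. n9.fin = "nq"  ["nq"]
15. n9.mk = false  [B₀.sig > 19]
16. n10.fin = "xnq"  ["x" ++ A₀.fin]
17. n10.mk = false  [A₀.mk == true]
18. n11.fin = 20  [terminal]
19. n12.depth = false  [terminal]
20. n13.fin = 20  [terminal]
21. n10.val = 11  [f₁.fin - 9]
22. n9.val = 24  [A₁.val * 2 + 2]
23. n14.idx = 8  [B₀.sig + B₀.idx - 40]
24. n14.sig = 21  [B₀.idx * -2 + 79]
25. n15.fin = "mn"  ["mn"]
26. n15.mk = false  [B.sig == B.idx]
27. n16.ok = 4  [terminal]
28. n17.lim = false  [terminal]
29. n18.fin = 18  [terminal]
30. n15.val = 7  [d.ok + 3]
31. n19.fin = "wy"  [terminal]
32. n20.live = 9  [len(g.fin) + 7]
33. n21.depth = false  [terminal]
34. n22.fin = 12  [terminal]
35. n23.ok = 0  [terminal]
36. n20.hot = false  [h.depth == true]
37. n14.env = true  [B.idx > 7]
38. n24.fin = "qq"  ["qq"]
39. n24.mk = false  [false]
40. n25.fin = 15  [terminal]
41. n26.fin = "wr"  [terminal]
42. n24.val = 16  [len(g.fin) + 14]
43. n8.env = true  [B₁.env == true]
44. n0.mk = 5  [S₀.off + S₁.mk - 47]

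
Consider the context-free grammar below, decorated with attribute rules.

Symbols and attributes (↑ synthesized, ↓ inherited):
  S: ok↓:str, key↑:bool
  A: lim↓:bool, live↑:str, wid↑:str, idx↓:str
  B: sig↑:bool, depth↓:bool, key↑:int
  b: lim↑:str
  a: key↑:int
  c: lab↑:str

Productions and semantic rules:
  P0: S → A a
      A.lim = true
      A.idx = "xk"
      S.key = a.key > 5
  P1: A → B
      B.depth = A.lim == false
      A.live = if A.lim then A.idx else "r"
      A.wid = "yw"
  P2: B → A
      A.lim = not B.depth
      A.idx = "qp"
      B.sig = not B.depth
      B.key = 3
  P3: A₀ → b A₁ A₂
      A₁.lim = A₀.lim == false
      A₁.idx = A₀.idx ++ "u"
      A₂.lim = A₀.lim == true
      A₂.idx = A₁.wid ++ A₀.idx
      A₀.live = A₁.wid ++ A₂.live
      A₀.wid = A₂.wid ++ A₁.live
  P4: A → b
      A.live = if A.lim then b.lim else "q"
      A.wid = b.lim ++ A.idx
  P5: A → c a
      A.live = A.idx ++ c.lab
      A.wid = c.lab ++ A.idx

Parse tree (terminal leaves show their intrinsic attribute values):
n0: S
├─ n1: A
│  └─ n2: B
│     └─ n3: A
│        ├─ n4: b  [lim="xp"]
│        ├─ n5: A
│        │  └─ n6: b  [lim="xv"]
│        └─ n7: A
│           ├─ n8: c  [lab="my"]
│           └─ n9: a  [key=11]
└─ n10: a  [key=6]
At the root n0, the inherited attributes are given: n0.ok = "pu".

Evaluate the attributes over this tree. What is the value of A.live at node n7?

1. n0.ok = "pu"  [given at root]
2. n1.lim = true  [true]
3. n1.idx = "xk"  ["xk"]
4. n2.depth = false  [A.lim == false]
5. n3.lim = true  [not B.depth]
6. n3.idx = "qp"  ["qp"]
7. n4.lim = "xp"  [terminal]
8. n5.lim = false  [A₀.lim == false]
9. n5.idx = "qpu"  [A₀.idx ++ "u"]
10. n6.lim = "xv"  [terminal]
11. n5.live = "q"  [if A.lim then b.lim else "q"]
12. n5.wid = "xvqpu"  [b.lim ++ A.idx]
13. n7.lim = true  [A₀.lim == true]
14. n7.idx = "xvqpuqp"  [A₁.wid ++ A₀.idx]
15. n8.lab = "my"  [terminal]
16. n9.key = 11  [terminal]
17. n7.live = "xvqpuqpmy"  [A.idx ++ c.lab]
18. n7.wid = "myxvqpuqp"  [c.lab ++ A.idx]
19. n3.live = "xvqpuxvqpuqpmy"  [A₁.wid ++ A₂.live]
20. n3.wid = "myxvqpuqpq"  [A₂.wid ++ A₁.live]
21. n2.sig = true  [not B.depth]
22. n2.key = 3  [3]
23. n1.live = "xk"  [if A.lim then A.idx else "r"]
24. n1.wid = "yw"  ["yw"]
25. n10.key = 6  [terminal]
26. n0.key = true  [a.key > 5]

"xvqpuqpmy"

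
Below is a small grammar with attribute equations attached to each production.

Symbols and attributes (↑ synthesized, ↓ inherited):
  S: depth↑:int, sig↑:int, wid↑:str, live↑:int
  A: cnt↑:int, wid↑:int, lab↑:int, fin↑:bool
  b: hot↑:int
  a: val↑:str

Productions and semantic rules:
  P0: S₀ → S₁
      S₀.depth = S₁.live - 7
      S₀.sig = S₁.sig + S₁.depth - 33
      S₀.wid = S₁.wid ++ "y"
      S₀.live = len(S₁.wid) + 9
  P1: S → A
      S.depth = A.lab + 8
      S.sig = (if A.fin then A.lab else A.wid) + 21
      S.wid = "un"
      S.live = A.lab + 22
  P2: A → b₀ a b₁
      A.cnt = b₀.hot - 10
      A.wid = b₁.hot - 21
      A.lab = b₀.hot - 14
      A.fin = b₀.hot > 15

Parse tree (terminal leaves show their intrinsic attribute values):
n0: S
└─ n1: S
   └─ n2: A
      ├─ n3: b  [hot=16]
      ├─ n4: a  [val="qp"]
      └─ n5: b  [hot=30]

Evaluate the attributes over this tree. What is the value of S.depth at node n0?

1. n3.hot = 16  [terminal]
2. n4.val = "qp"  [terminal]
3. n5.hot = 30  [terminal]
4. n2.cnt = 6  [b₀.hot - 10]
5. n2.wid = 9  [b₁.hot - 21]
6. n2.lab = 2  [b₀.hot - 14]
7. n2.fin = true  [b₀.hot > 15]
8. n1.depth = 10  [A.lab + 8]
9. n1.sig = 23  [(if A.fin then A.lab else A.wid) + 21]
10. n1.wid = "un"  ["un"]
11. n1.live = 24  [A.lab + 22]
12. n0.depth = 17  [S₁.live - 7]
13. n0.sig = 0  [S₁.sig + S₁.depth - 33]
14. n0.wid = "uny"  [S₁.wid ++ "y"]
15. n0.live = 11  [len(S₁.wid) + 9]

17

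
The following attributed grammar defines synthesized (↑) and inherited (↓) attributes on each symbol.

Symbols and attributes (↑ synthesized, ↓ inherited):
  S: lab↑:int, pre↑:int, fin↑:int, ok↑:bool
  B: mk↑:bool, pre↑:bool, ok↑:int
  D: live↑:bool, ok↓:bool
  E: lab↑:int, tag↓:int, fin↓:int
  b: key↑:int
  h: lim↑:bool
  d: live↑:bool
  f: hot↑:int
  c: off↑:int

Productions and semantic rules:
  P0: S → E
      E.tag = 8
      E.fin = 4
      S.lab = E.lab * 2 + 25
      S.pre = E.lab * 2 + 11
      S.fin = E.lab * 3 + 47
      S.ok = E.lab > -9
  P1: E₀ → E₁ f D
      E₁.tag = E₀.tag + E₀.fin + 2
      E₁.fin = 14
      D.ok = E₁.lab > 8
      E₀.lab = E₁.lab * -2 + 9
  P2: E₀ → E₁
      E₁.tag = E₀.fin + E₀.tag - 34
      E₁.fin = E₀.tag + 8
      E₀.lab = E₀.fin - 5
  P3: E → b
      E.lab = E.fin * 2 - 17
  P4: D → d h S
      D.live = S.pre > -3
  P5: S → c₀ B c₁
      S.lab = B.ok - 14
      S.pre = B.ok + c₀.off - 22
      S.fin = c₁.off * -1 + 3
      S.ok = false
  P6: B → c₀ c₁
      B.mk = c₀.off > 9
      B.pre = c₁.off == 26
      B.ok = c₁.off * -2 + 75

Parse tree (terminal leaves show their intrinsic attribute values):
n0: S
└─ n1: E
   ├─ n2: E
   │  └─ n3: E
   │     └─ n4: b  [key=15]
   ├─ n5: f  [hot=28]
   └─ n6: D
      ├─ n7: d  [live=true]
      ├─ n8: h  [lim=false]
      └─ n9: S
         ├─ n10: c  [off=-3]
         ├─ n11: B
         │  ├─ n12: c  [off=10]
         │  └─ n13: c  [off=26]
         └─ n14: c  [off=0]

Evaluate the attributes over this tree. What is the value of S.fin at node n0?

20

1. n1.tag = 8  [8]
2. n1.fin = 4  [4]
3. n2.tag = 14  [E₀.tag + E₀.fin + 2]
4. n2.fin = 14  [14]
5. n3.tag = -6  [E₀.fin + E₀.tag - 34]
6. n3.fin = 22  [E₀.tag + 8]
7. n4.key = 15  [terminal]
8. n3.lab = 27  [E.fin * 2 - 17]
9. n2.lab = 9  [E₀.fin - 5]
10. n5.hot = 28  [terminal]
11. n6.ok = true  [E₁.lab > 8]
12. n7.live = true  [terminal]
13. n8.lim = false  [terminal]
14. n10.off = -3  [terminal]
15. n12.off = 10  [terminal]
16. n13.off = 26  [terminal]
17. n11.mk = true  [c₀.off > 9]
18. n11.pre = true  [c₁.off == 26]
19. n11.ok = 23  [c₁.off * -2 + 75]
20. n14.off = 0  [terminal]
21. n9.lab = 9  [B.ok - 14]
22. n9.pre = -2  [B.ok + c₀.off - 22]
23. n9.fin = 3  [c₁.off * -1 + 3]
24. n9.ok = false  [false]
25. n6.live = true  [S.pre > -3]
26. n1.lab = -9  [E₁.lab * -2 + 9]
27. n0.lab = 7  [E.lab * 2 + 25]
28. n0.pre = -7  [E.lab * 2 + 11]
29. n0.fin = 20  [E.lab * 3 + 47]
30. n0.ok = false  [E.lab > -9]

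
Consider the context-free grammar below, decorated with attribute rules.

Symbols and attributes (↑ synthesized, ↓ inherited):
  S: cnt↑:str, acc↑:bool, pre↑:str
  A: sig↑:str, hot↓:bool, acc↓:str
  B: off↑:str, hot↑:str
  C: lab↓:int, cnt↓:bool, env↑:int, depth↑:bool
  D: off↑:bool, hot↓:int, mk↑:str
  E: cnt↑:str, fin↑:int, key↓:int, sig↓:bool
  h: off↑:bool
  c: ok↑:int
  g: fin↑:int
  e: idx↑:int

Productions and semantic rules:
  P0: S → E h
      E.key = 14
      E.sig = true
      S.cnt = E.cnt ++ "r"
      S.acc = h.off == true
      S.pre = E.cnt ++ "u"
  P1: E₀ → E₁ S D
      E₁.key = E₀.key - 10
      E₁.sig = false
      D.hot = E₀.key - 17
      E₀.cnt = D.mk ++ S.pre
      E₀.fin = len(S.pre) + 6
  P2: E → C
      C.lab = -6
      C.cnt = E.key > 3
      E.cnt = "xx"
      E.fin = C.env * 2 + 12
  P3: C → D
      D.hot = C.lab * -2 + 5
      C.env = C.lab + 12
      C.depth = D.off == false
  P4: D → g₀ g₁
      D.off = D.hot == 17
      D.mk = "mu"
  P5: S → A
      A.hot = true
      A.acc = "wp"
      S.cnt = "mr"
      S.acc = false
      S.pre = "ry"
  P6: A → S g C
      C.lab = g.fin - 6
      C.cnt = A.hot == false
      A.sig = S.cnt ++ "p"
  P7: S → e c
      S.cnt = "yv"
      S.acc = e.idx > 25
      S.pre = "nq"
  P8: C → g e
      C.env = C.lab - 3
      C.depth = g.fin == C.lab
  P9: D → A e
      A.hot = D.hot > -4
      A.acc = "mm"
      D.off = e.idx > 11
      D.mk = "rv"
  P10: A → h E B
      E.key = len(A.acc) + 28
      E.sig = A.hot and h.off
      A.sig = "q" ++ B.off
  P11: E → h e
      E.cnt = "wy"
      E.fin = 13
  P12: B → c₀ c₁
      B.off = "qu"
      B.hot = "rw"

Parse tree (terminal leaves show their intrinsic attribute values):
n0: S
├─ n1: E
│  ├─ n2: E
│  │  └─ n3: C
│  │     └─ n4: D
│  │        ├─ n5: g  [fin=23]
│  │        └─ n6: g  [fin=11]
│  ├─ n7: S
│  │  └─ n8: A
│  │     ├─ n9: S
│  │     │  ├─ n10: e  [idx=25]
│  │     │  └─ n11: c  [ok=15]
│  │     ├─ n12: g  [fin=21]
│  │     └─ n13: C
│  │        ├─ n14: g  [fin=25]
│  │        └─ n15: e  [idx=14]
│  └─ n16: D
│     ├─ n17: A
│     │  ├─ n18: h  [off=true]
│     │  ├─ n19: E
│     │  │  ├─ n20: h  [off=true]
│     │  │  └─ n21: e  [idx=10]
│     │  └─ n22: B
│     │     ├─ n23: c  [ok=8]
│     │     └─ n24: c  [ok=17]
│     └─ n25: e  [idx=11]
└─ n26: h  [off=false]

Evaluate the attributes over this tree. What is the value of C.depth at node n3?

1. n1.key = 14  [14]
2. n1.sig = true  [true]
3. n2.key = 4  [E₀.key - 10]
4. n2.sig = false  [false]
5. n3.lab = -6  [-6]
6. n3.cnt = true  [E.key > 3]
7. n4.hot = 17  [C.lab * -2 + 5]
8. n5.fin = 23  [terminal]
9. n6.fin = 11  [terminal]
10. n4.off = true  [D.hot == 17]
11. n4.mk = "mu"  ["mu"]
12. n3.env = 6  [C.lab + 12]
13. n3.depth = false  [D.off == false]
14. n2.cnt = "xx"  ["xx"]
15. n2.fin = 24  [C.env * 2 + 12]
16. n8.hot = true  [true]
17. n8.acc = "wp"  ["wp"]
18. n10.idx = 25  [terminal]
19. n11.ok = 15  [terminal]
20. n9.cnt = "yv"  ["yv"]
21. n9.acc = false  [e.idx > 25]
22. n9.pre = "nq"  ["nq"]
23. n12.fin = 21  [terminal]
24. n13.lab = 15  [g.fin - 6]
25. n13.cnt = false  [A.hot == false]
26. n14.fin = 25  [terminal]
27. n15.idx = 14  [terminal]
28. n13.env = 12  [C.lab - 3]
29. n13.depth = false  [g.fin == C.lab]
30. n8.sig = "yvp"  [S.cnt ++ "p"]
31. n7.cnt = "mr"  ["mr"]
32. n7.acc = false  [false]
33. n7.pre = "ry"  ["ry"]
34. n16.hot = -3  [E₀.key - 17]
35. n17.hot = true  [D.hot > -4]
36. n17.acc = "mm"  ["mm"]
37. n18.off = true  [terminal]
38. n19.key = 30  [len(A.acc) + 28]
39. n19.sig = true  [A.hot and h.off]
40. n20.off = true  [terminal]
41. n21.idx = 10  [terminal]
42. n19.cnt = "wy"  ["wy"]
43. n19.fin = 13  [13]
44. n23.ok = 8  [terminal]
45. n24.ok = 17  [terminal]
46. n22.off = "qu"  ["qu"]
47. n22.hot = "rw"  ["rw"]
48. n17.sig = "qqu"  ["q" ++ B.off]
49. n25.idx = 11  [terminal]
50. n16.off = false  [e.idx > 11]
51. n16.mk = "rv"  ["rv"]
52. n1.cnt = "rvry"  [D.mk ++ S.pre]
53. n1.fin = 8  [len(S.pre) + 6]
54. n26.off = false  [terminal]
55. n0.cnt = "rvryr"  [E.cnt ++ "r"]
56. n0.acc = false  [h.off == true]
57. n0.pre = "rvryu"  [E.cnt ++ "u"]

false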